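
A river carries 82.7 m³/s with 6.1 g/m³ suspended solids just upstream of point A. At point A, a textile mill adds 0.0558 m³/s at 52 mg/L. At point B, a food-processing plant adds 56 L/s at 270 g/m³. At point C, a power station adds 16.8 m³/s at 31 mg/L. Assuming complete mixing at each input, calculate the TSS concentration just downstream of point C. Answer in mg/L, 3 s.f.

10.5 mg/L

After input A: C = (82.7·6.1 + 0.0558·52) / 82.76 = 6.131 mg/L.
56 L/s = 0.056 m³/s.
After input B: C = (82.76·6.131 + 0.056·270) / 82.81 = 6.309 mg/L.
After input C: C = (82.81·6.309 + 16.8·31) / 99.61 = 10.47 mg/L.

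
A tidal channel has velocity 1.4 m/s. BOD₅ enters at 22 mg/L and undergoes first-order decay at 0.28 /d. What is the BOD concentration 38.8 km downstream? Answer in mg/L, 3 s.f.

Travel time t = 38.8 km / 1.4 m/s = 3.88e+04/1.4 = 2.771e+04 s = 0.3208 d.
First-order decay: C = 22·exp(−0.28·0.3208) = 22·0.9141 = 20.11 mg/L.

20.1 mg/L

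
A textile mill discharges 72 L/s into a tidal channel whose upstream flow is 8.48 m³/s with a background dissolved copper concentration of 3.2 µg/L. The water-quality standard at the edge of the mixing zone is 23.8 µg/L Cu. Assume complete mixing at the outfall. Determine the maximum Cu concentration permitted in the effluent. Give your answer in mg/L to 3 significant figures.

72 L/s = 0.072 m³/s.
3.2 µg/L = 0.0032 mg/L.
23.8 µg/L = 0.0238 mg/L.
Mass balance: 0.0238·8.552 = 0.072·Cₑ + 8.48·0.0032.
Cₑ = (0.2035 − 0.02714) / 0.072 = 2.45 mg/L.

2.45 mg/L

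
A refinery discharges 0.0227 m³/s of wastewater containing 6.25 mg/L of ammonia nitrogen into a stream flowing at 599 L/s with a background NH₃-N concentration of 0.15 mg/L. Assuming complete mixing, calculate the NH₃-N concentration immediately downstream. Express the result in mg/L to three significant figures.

599 L/s = 0.599 m³/s.
By mass balance at complete mixing, C = (0.0227·6.25 + 0.599·0.15) / (0.0227 + 0.599) = 0.2317/0.6217 = 0.3727 mg/L.

0.373 mg/L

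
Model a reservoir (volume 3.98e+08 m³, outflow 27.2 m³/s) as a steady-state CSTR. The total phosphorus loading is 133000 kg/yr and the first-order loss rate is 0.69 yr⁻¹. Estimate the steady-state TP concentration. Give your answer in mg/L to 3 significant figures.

Outflow Q = 27.2 m³/s × 3.156e+07 s/yr = 8.584e+08 m³/yr.
Steady-state CSTR mass balance: W = Q·C + k·V·C, so C = W/(Q + kV).
Q + kV = 8.584e+08 + 0.69·3.98e+08 = 1.133e+09 m³/yr.
C = 133000/1.133e+09 = 0.0001174 kg/m³ = 0.1174 mg/L.

0.117 mg/L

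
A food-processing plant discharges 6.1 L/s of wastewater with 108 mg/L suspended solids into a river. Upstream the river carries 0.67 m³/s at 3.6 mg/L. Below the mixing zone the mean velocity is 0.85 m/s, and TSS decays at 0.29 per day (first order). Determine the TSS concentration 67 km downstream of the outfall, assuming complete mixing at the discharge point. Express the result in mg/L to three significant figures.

6.1 L/s = 0.0061 m³/s.
After complete mixing, C₀ = (0.0061·108 + 0.67·3.6) / 0.6761 = 4.542 mg/L.
Travel time t = 6.7e+04 m / 0.85 m/s = 7.882e+04 s = 0.9123 d.
C = 4.542·exp(−0.29·0.9123) = 4.542·0.7675 = 3.486 mg/L.

3.49 mg/L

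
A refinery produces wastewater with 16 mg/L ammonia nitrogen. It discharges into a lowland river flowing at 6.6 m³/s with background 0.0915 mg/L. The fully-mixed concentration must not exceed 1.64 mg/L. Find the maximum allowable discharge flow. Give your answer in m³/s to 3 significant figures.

Mass balance at complete mixing: C_std·(Q_w + Q_r) = Q_w·C_e + Q_r·C_b.
Rearranging, Q_w = Q_r·(C_std − C_b)/(C_e − C_std) = 6.6·(1.64 − 0.0915) / (16 − 1.64) = 0.7117 m³/s.

0.712 m³/s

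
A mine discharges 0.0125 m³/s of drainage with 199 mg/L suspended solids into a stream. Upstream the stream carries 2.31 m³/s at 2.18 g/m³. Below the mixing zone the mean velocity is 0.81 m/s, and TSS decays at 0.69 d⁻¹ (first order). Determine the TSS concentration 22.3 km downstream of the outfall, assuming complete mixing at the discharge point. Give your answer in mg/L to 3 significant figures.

2.60 mg/L

After complete mixing, C₀ = (0.0125·199 + 2.31·2.18) / 2.323 = 3.239 mg/L.
Travel time t = 2.23e+04 m / 0.81 m/s = 2.753e+04 s = 0.3186 d.
C = 3.239·exp(−0.69·0.3186) = 3.239·0.8026 = 2.6 mg/L.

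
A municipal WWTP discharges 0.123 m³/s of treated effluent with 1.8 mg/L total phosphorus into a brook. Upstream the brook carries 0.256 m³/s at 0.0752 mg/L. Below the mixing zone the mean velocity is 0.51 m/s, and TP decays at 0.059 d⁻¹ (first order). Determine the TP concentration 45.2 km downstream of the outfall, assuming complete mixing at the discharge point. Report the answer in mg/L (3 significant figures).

After complete mixing, C₀ = (0.123·1.8 + 0.256·0.0752) / 0.379 = 0.635 mg/L.
Travel time t = 4.52e+04 m / 0.51 m/s = 8.863e+04 s = 1.026 d.
C = 0.635·exp(−0.059·1.026) = 0.635·0.9413 = 0.5977 mg/L.

0.598 mg/L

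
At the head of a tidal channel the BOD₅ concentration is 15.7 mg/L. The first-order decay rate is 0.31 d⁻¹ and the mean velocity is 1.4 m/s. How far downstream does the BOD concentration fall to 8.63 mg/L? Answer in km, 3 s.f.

From C = C₀·e^(−kt), t = ln(C₀/C)/k = ln(15.7/8.63)/0.31 = 0.5984/0.31 = 1.93 d.
Distance = v·t = 1.4 m/s × 1.668e+05 s = 2.335e+05 m = 233.5 km.

233 km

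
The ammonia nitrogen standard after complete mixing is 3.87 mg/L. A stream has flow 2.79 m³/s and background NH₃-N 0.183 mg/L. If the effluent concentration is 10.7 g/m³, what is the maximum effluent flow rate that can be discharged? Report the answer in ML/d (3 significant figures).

Mass balance at complete mixing: C_std·(Q_w + Q_r) = Q_w·C_e + Q_r·C_b.
Rearranging, Q_w = Q_r·(C_std − C_b)/(C_e − C_std) = 2.79·(3.87 − 0.183) / (10.7 − 3.87) = 1.506 m³/s.
= 130.1 ML/d.

130 ML/d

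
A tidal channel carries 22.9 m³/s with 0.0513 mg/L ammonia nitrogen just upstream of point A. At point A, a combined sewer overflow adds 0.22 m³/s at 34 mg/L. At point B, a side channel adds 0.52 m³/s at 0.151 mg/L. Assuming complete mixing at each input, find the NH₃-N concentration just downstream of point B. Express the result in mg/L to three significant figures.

0.369 mg/L

After input A: C = (22.9·0.0513 + 0.22·34) / 23.12 = 0.3743 mg/L.
After input B: C = (23.12·0.3743 + 0.52·0.151) / 23.64 = 0.3694 mg/L.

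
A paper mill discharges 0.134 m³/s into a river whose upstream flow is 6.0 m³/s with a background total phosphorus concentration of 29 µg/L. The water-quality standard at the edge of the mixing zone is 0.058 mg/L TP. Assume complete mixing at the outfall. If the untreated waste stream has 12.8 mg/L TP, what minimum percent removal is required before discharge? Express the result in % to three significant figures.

89.4 %

29 µg/L = 0.029 mg/L.
Mass balance: 0.058·6.134 = 0.134·Cₑ + 6·0.029.
Cₑ = (0.3558 − 0.174) / 0.134 = 1.357 mg/L.
Required removal = 1 − 1.357/12.8 = 89.4 %.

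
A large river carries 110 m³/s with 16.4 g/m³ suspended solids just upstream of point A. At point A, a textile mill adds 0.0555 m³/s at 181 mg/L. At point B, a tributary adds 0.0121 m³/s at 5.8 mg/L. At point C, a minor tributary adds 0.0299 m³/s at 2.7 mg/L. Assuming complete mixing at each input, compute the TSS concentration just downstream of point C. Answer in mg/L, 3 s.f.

16.5 mg/L

After input A: C = (110·16.4 + 0.0555·181) / 110.1 = 16.48 mg/L.
After input B: C = (110.1·16.48 + 0.0121·5.8) / 110.1 = 16.48 mg/L.
After input C: C = (110.1·16.48 + 0.0299·2.7) / 110.1 = 16.48 mg/L.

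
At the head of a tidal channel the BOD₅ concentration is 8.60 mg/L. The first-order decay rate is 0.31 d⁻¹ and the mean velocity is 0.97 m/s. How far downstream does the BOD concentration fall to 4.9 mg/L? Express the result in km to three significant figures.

From C = C₀·e^(−kt), t = ln(C₀/C)/k = ln(8.60/4.9)/0.31 = 0.5625/0.31 = 1.815 d.
Distance = v·t = 0.97 m/s × 1.568e+05 s = 1.521e+05 m = 152.1 km.

152 km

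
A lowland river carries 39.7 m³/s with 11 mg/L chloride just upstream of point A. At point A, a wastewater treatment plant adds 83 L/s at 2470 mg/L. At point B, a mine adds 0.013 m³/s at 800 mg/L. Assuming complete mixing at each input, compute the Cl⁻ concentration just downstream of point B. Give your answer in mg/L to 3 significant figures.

16.4 mg/L

83 L/s = 0.083 m³/s.
After input A: C = (39.7·11 + 0.083·2470) / 39.78 = 16.13 mg/L.
After input B: C = (39.78·16.13 + 0.013·800) / 39.8 = 16.39 mg/L.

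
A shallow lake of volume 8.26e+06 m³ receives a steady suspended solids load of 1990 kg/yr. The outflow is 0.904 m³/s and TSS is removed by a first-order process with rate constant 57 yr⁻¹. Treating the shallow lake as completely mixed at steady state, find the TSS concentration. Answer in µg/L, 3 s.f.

3.99 µg/L

Outflow Q = 0.904 m³/s × 3.156e+07 s/yr = 2.853e+07 m³/yr.
Steady-state CSTR mass balance: W = Q·C + k·V·C, so C = W/(Q + kV).
Q + kV = 2.853e+07 + 57·8.26e+06 = 4.993e+08 m³/yr.
C = 1990/4.993e+08 = 3.985e-06 kg/m³ = 0.003985 mg/L = 3.985 µg/L.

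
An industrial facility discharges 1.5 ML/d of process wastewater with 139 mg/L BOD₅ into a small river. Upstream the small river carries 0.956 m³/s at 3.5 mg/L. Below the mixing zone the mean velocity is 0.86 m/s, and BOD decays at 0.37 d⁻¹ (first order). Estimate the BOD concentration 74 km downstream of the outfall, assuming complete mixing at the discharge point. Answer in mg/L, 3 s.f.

1.5 ML/d = 0.01736 m³/s.
After complete mixing, C₀ = (0.01736·139 + 0.956·3.5) / 0.9734 = 5.917 mg/L.
Travel time t = 7.4e+04 m / 0.86 m/s = 8.605e+04 s = 0.9959 d.
C = 5.917·exp(−0.37·0.9959) = 5.917·0.6918 = 4.093 mg/L.

4.09 mg/L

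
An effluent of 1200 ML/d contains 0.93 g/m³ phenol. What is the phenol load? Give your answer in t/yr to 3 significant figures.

1200 ML/d = 13.89 m³/s.
Mass flux = Q·C = 13.89 m³/s × 0.93 g/m³ = 12.92 g/s.
= 12.92 g/s × 31.56 = 407.6 t/yr.

408 t/yr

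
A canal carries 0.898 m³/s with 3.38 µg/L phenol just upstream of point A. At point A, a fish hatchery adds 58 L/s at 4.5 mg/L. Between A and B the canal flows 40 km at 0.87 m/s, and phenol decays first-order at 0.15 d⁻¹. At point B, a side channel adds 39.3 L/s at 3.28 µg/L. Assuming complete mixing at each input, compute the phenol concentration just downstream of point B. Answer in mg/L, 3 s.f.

0.245 mg/L

3.38 µg/L = 0.00338 mg/L.
58 L/s = 0.058 m³/s.
After input A: C = (0.898·0.00338 + 0.058·4.5) / 0.956 = 0.2762 mg/L.
Over the 40 km reach to input B (t = 4.598e+04 s = 0.5321 d), decay gives C = 0.2762·exp(−0.15·0.5321) = 0.255 mg/L.
39.3 L/s = 0.0393 m³/s.
3.28 µg/L = 0.00328 mg/L.
After input B: C = (0.956·0.255 + 0.0393·0.00328) / 0.9953 = 0.2451 mg/L.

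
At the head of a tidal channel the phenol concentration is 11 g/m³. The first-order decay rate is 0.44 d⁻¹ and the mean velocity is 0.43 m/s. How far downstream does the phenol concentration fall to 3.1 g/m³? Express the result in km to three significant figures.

107 km

From C = C₀·e^(−kt), t = ln(C₀/C)/k = ln(11/3.1)/0.44 = 1.266/0.44 = 2.878 d.
Distance = v·t = 0.43 m/s × 2.487e+05 s = 1.069e+05 m = 106.9 km.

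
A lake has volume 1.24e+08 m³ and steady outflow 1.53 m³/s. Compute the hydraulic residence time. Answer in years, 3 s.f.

2.57 yr

Q = 1.53 m³/s × 3.156e+07 s/yr = 4.828e+07 m³/yr.
Hydraulic residence time τ = V/Q = 1.24e+08/4.828e+07 = 2.568 yr.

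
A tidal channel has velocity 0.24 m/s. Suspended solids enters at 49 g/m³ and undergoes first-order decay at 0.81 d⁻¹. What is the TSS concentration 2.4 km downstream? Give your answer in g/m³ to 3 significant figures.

44.6 g/m³

Travel time t = 2.4 km / 0.24 m/s = 2400/0.24 = 1e+04 s = 0.1157 d.
First-order decay: C = 49·exp(−0.81·0.1157) = 49·0.9105 = 44.62 g/m³.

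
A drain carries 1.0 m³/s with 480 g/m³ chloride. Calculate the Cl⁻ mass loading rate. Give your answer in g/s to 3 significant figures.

Mass flux = Q·C = 1 m³/s × 480 g/m³ = 480 g/s.

480 g/s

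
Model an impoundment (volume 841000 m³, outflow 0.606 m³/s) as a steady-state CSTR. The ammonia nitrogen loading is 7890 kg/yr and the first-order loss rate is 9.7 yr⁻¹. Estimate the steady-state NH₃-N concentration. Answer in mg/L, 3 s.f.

0.289 mg/L

Outflow Q = 0.606 m³/s × 3.156e+07 s/yr = 1.912e+07 m³/yr.
Steady-state CSTR mass balance: W = Q·C + k·V·C, so C = W/(Q + kV).
Q + kV = 1.912e+07 + 9.7·841000 = 2.728e+07 m³/yr.
C = 7890/2.728e+07 = 0.0002892 kg/m³ = 0.2892 mg/L.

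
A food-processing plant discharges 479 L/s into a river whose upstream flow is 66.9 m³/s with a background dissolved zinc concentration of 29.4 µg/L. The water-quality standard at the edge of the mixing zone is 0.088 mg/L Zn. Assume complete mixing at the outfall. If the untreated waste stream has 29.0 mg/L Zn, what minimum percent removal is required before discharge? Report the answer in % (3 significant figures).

71.5 %

479 L/s = 0.479 m³/s.
29.4 µg/L = 0.0294 mg/L.
Mass balance: 0.088·67.38 = 0.479·Cₑ + 66.9·0.0294.
Cₑ = (5.929 − 1.967) / 0.479 = 8.272 mg/L.
Required removal = 1 − 8.272/29.0 = 71.47 %.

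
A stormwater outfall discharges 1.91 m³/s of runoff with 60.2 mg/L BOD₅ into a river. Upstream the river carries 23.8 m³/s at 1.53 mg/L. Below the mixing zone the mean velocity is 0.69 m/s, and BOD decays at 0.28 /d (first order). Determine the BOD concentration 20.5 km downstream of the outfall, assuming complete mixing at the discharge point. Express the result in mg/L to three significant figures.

5.35 mg/L

After complete mixing, C₀ = (1.91·60.2 + 23.8·1.53) / 25.71 = 5.889 mg/L.
Travel time t = 2.05e+04 m / 0.69 m/s = 2.971e+04 s = 0.3439 d.
C = 5.889·exp(−0.28·0.3439) = 5.889·0.9082 = 5.348 mg/L.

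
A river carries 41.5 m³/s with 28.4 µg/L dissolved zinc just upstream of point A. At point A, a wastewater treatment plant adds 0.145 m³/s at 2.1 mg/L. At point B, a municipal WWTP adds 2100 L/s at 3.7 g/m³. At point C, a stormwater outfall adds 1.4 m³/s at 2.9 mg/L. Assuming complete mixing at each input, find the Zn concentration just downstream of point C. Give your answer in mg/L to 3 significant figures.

28.4 µg/L = 0.0284 mg/L.
After input A: C = (41.5·0.0284 + 0.145·2.1) / 41.65 = 0.03561 mg/L.
2100 L/s = 2.1 m³/s.
After input B: C = (41.65·0.03561 + 2.1·3.7) / 43.75 = 0.2115 mg/L.
After input C: C = (43.75·0.2115 + 1.4·2.9) / 45.15 = 0.2949 mg/L.

0.295 mg/L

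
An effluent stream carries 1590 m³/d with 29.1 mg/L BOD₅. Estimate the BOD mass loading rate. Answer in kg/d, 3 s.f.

46.3 kg/d

1590 m³/d = 0.0184 m³/s.
Mass flux = Q·C = 0.0184 m³/s × 29.1 g/m³ = 0.5355 g/s.
= 0.5355 g/s × 86.4 = 46.27 kg/d.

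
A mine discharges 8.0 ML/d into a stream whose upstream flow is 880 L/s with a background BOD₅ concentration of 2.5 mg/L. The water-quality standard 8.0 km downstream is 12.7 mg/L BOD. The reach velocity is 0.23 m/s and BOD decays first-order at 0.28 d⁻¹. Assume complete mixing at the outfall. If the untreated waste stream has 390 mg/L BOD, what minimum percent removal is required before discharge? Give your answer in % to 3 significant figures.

67.8 %

8.0 ML/d = 0.09259 m³/s.
880 L/s = 0.88 m³/s.
Travel time to the compliance point: t = 8000/0.23 = 3.478e+04 s = 0.4026 d; decay factor exp(−0.28·0.4026) = 0.8934.
So the concentration just after mixing may be at most 12.7/0.8934 = 14.22 mg/L.
Mass balance: 14.22·0.9726 = 0.09259·Cₑ + 0.88·2.5.
Cₑ = (13.83 − 2.2) / 0.09259 = 125.6 mg/L.
Required removal = 1 − 125.6/390 = 67.81 %.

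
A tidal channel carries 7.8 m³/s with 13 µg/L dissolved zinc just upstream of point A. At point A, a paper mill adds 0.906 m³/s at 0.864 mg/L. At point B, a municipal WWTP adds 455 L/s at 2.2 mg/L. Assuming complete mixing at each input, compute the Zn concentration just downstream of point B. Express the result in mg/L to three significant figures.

0.206 mg/L

13 µg/L = 0.013 mg/L.
After input A: C = (7.8·0.013 + 0.906·0.864) / 8.706 = 0.1016 mg/L.
455 L/s = 0.455 m³/s.
After input B: C = (8.706·0.1016 + 0.455·2.2) / 9.161 = 0.2058 mg/L.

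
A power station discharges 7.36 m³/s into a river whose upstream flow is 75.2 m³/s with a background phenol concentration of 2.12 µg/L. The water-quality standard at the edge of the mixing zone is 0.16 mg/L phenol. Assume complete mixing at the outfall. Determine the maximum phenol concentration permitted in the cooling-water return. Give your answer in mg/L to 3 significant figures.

1.77 mg/L

2.12 µg/L = 0.00212 mg/L.
Mass balance: 0.16·82.56 = 7.36·Cₑ + 75.2·0.00212.
Cₑ = (13.21 − 0.1594) / 7.36 = 1.773 mg/L.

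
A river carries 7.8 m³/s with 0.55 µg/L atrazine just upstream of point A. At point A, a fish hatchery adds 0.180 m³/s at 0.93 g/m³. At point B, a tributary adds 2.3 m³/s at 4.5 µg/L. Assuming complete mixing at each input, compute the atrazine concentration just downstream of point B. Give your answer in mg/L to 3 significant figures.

0.0177 mg/L

0.55 µg/L = 0.00055 mg/L.
After input A: C = (7.8·0.00055 + 0.18·0.93) / 7.98 = 0.02152 mg/L.
4.5 µg/L = 0.0045 mg/L.
After input B: C = (7.98·0.02152 + 2.3·0.0045) / 10.28 = 0.01771 mg/L.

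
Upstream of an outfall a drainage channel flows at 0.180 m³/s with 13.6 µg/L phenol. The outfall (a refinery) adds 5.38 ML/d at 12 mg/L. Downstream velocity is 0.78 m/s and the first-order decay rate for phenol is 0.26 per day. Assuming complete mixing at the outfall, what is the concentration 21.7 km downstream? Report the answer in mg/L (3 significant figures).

5.38 ML/d = 0.06227 m³/s.
13.6 µg/L = 0.0136 mg/L.
After complete mixing, C₀ = (0.06227·12 + 0.18·0.0136) / 0.2423 = 3.094 mg/L.
Travel time t = 2.17e+04 m / 0.78 m/s = 2.782e+04 s = 0.322 d.
C = 3.094·exp(−0.26·0.322) = 3.094·0.9197 = 2.846 mg/L.

2.85 mg/L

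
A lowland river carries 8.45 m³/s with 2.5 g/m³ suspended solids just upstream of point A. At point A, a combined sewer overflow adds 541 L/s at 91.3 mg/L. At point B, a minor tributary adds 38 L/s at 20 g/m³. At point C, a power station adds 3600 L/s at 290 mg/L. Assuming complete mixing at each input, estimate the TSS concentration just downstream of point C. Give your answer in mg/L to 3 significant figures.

541 L/s = 0.541 m³/s.
After input A: C = (8.45·2.5 + 0.541·91.3) / 8.991 = 7.843 mg/L.
38 L/s = 0.038 m³/s.
After input B: C = (8.991·7.843 + 0.038·20) / 9.029 = 7.894 mg/L.
3600 L/s = 3.6 m³/s.
After input C: C = (9.029·7.894 + 3.6·290) / 12.63 = 88.31 mg/L.

88.3 mg/L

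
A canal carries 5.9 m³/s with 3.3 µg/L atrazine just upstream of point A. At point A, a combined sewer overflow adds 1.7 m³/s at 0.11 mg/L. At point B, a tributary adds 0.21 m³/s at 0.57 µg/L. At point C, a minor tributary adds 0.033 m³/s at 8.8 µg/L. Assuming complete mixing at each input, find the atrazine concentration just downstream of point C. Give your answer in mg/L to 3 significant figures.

0.0264 mg/L

3.3 µg/L = 0.0033 mg/L.
After input A: C = (5.9·0.0033 + 1.7·0.11) / 7.6 = 0.02717 mg/L.
0.57 µg/L = 0.00057 mg/L.
After input B: C = (7.6·0.02717 + 0.21·0.00057) / 7.81 = 0.02645 mg/L.
8.8 µg/L = 0.0088 mg/L.
After input C: C = (7.81·0.02645 + 0.033·0.0088) / 7.843 = 0.02638 mg/L.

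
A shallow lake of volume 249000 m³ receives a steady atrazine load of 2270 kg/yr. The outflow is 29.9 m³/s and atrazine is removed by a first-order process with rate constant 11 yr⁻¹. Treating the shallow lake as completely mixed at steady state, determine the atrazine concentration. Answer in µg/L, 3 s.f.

Outflow Q = 29.9 m³/s × 3.156e+07 s/yr = 9.436e+08 m³/yr.
Steady-state CSTR mass balance: W = Q·C + k·V·C, so C = W/(Q + kV).
Q + kV = 9.436e+08 + 11·249000 = 9.463e+08 m³/yr.
C = 2270/9.463e+08 = 2.399e-06 kg/m³ = 0.002399 mg/L = 2.399 µg/L.

2.40 µg/L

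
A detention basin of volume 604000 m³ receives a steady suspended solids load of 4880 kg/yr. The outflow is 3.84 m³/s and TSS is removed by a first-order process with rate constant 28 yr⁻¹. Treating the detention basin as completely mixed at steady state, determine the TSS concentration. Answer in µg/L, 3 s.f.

Outflow Q = 3.84 m³/s × 3.156e+07 s/yr = 1.212e+08 m³/yr.
Steady-state CSTR mass balance: W = Q·C + k·V·C, so C = W/(Q + kV).
Q + kV = 1.212e+08 + 28·604000 = 1.381e+08 m³/yr.
C = 4880/1.381e+08 = 3.534e-05 kg/m³ = 0.03534 mg/L = 35.34 µg/L.

35.3 µg/L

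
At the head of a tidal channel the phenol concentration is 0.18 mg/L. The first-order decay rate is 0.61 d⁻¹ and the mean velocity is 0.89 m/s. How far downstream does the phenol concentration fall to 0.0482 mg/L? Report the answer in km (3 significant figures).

From C = C₀·e^(−kt), t = ln(C₀/C)/k = ln(0.18/0.0482)/0.61 = 1.318/0.61 = 2.16 d.
Distance = v·t = 0.89 m/s × 1.866e+05 s = 1.661e+05 m = 166.1 km.

166 km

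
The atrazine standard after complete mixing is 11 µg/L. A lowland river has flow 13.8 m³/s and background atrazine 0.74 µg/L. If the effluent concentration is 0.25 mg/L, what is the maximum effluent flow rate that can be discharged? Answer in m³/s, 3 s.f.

0.592 m³/s

0.74 µg/L = 0.00074 mg/L.
11 µg/L = 0.011 mg/L.
Mass balance at complete mixing: C_std·(Q_w + Q_r) = Q_w·C_e + Q_r·C_b.
Rearranging, Q_w = Q_r·(C_std − C_b)/(C_e − C_std) = 13.8·(0.011 − 0.00074) / (0.25 − 0.011) = 0.5924 m³/s.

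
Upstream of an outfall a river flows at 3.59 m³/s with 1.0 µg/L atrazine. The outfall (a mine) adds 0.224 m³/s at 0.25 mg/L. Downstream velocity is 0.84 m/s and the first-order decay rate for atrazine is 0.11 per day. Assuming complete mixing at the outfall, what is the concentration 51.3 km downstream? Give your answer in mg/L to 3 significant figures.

0.0145 mg/L

1.0 µg/L = 0.001 mg/L.
After complete mixing, C₀ = (0.224·0.25 + 3.59·0.001) / 3.814 = 0.01562 mg/L.
Travel time t = 5.13e+04 m / 0.84 m/s = 6.107e+04 s = 0.7068 d.
C = 0.01562·exp(−0.11·0.7068) = 0.01562·0.9252 = 0.01446 mg/L.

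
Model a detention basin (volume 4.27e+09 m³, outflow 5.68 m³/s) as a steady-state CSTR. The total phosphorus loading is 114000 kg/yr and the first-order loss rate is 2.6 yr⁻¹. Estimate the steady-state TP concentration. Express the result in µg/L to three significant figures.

Outflow Q = 5.68 m³/s × 3.156e+07 s/yr = 1.792e+08 m³/yr.
Steady-state CSTR mass balance: W = Q·C + k·V·C, so C = W/(Q + kV).
Q + kV = 1.792e+08 + 2.6·4.27e+09 = 1.128e+10 m³/yr.
C = 114000/1.128e+10 = 1.011e-05 kg/m³ = 0.01011 mg/L = 10.11 µg/L.

10.1 µg/L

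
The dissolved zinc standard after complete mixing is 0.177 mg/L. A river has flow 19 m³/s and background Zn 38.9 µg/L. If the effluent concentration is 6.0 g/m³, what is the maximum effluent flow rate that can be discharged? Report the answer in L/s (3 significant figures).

38.9 µg/L = 0.0389 mg/L.
Mass balance at complete mixing: C_std·(Q_w + Q_r) = Q_w·C_e + Q_r·C_b.
Rearranging, Q_w = Q_r·(C_std − C_b)/(C_e − C_std) = 19·(0.177 − 0.0389) / (6 − 0.177) = 0.4506 m³/s.
= 450.6 L/s.

451 L/s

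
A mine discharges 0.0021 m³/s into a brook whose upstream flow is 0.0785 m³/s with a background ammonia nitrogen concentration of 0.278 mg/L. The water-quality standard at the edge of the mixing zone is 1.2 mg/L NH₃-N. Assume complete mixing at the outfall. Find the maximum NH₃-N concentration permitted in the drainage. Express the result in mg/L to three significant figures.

Mass balance: 1.2·0.0806 = 0.0021·Cₑ + 0.0785·0.278.
Cₑ = (0.09672 − 0.02182) / 0.0021 = 35.67 mg/L.

35.7 mg/L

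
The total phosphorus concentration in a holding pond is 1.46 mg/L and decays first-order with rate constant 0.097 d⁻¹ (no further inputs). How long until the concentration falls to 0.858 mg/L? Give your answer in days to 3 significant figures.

5.48 d

t = ln(C₀/C)/k = ln(1.46/0.858)/0.097 = 0.5316/0.097 = 5.48 d.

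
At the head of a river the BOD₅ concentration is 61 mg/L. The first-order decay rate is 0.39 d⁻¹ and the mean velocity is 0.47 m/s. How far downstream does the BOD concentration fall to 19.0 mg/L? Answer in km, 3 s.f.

121 km

From C = C₀·e^(−kt), t = ln(C₀/C)/k = ln(61/19.0)/0.39 = 1.166/0.39 = 2.991 d.
Distance = v·t = 0.47 m/s × 2.584e+05 s = 1.215e+05 m = 121.5 km.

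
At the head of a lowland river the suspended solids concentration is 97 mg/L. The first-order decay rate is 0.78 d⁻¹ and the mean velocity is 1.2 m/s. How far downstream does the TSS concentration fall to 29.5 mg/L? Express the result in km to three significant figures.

158 km

From C = C₀·e^(−kt), t = ln(C₀/C)/k = ln(97/29.5)/0.78 = 1.19/0.78 = 1.526 d.
Distance = v·t = 1.2 m/s × 1.319e+05 s = 1.582e+05 m = 158.2 km.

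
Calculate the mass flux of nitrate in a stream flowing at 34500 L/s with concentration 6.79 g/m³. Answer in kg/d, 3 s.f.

34500 L/s = 34.5 m³/s.
Mass flux = Q·C = 34.5 m³/s × 6.79 g/m³ = 234.3 g/s.
= 234.3 g/s × 86.4 = 2.024e+04 kg/d.

20200 kg/d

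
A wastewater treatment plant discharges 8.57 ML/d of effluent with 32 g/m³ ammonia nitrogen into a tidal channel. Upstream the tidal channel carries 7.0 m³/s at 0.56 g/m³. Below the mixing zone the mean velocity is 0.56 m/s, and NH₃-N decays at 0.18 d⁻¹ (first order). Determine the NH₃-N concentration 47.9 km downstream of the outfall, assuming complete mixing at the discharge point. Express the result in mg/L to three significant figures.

8.57 ML/d = 0.09919 m³/s.
After complete mixing, C₀ = (0.09919·32 + 7·0.56) / 7.099 = 0.9993 mg/L.
Travel time t = 4.79e+04 m / 0.56 m/s = 8.554e+04 s = 0.99 d.
C = 0.9993·exp(−0.18·0.99) = 0.9993·0.8368 = 0.8362 mg/L.

0.836 mg/L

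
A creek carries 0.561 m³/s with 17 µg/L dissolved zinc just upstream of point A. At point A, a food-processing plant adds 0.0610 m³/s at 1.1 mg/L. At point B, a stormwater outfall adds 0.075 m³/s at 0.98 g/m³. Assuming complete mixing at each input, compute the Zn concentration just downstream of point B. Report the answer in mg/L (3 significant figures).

0.215 mg/L

17 µg/L = 0.017 mg/L.
After input A: C = (0.561·0.017 + 0.061·1.1) / 0.622 = 0.1232 mg/L.
After input B: C = (0.622·0.1232 + 0.075·0.98) / 0.697 = 0.2154 mg/L.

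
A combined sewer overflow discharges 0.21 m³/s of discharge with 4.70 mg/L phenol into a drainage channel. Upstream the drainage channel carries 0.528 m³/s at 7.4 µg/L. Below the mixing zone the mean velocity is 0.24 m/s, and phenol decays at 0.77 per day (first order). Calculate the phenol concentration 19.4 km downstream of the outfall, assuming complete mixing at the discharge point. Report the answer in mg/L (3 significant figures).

0.653 mg/L

7.4 µg/L = 0.0074 mg/L.
After complete mixing, C₀ = (0.21·4.7 + 0.528·0.0074) / 0.738 = 1.343 mg/L.
Travel time t = 1.94e+04 m / 0.24 m/s = 8.083e+04 s = 0.9356 d.
C = 1.343·exp(−0.77·0.9356) = 1.343·0.4866 = 0.6533 mg/L.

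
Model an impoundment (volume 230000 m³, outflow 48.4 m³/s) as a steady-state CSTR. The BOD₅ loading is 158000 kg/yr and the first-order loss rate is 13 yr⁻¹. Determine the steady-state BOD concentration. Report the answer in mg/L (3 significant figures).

0.103 mg/L

Outflow Q = 48.4 m³/s × 3.156e+07 s/yr = 1.527e+09 m³/yr.
Steady-state CSTR mass balance: W = Q·C + k·V·C, so C = W/(Q + kV).
Q + kV = 1.527e+09 + 13·230000 = 1.53e+09 m³/yr.
C = 158000/1.53e+09 = 0.0001032 kg/m³ = 0.1032 mg/L.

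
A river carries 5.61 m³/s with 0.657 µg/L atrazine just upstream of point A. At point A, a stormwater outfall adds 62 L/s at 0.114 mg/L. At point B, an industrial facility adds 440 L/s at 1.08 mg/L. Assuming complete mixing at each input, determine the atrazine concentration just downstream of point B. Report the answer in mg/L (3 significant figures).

0.0795 mg/L

0.657 µg/L = 0.000657 mg/L.
62 L/s = 0.062 m³/s.
After input A: C = (5.61·0.000657 + 0.062·0.114) / 5.672 = 0.001896 mg/L.
440 L/s = 0.44 m³/s.
After input B: C = (5.672·0.001896 + 0.44·1.08) / 6.112 = 0.07951 mg/L.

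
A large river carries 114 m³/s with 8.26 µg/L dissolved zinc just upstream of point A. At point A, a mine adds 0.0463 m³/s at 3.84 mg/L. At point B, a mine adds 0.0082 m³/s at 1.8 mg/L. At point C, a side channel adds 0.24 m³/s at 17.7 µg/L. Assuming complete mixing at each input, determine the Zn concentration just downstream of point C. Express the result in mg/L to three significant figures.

0.00996 mg/L

8.26 µg/L = 0.00826 mg/L.
After input A: C = (114·0.00826 + 0.0463·3.84) / 114 = 0.009816 mg/L.
After input B: C = (114·0.009816 + 0.0082·1.8) / 114.1 = 0.009944 mg/L.
17.7 µg/L = 0.0177 mg/L.
After input C: C = (114.1·0.009944 + 0.24·0.0177) / 114.3 = 0.009961 mg/L.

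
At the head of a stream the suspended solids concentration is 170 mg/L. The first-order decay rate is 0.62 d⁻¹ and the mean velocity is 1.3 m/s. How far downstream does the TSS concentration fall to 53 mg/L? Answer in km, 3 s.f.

211 km

From C = C₀·e^(−kt), t = ln(C₀/C)/k = ln(170/53)/0.62 = 1.166/0.62 = 1.88 d.
Distance = v·t = 1.3 m/s × 1.624e+05 s = 2.111e+05 m = 211.1 km.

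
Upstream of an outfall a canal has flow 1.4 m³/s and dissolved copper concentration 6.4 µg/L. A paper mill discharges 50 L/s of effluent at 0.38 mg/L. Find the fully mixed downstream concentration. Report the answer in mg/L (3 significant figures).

0.0193 mg/L

50 L/s = 0.05 m³/s.
6.4 µg/L = 0.0064 mg/L.
By mass balance at complete mixing, C = (0.05·0.38 + 1.4·0.0064) / (0.05 + 1.4) = 0.02796/1.45 = 0.01928 mg/L.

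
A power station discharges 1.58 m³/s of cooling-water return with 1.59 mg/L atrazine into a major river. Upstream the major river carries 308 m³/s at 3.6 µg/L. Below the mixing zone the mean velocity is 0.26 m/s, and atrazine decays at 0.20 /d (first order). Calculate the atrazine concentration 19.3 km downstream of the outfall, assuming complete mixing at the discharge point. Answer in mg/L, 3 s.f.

0.00985 mg/L

3.6 µg/L = 0.0036 mg/L.
After complete mixing, C₀ = (1.58·1.59 + 308·0.0036) / 309.6 = 0.0117 mg/L.
Travel time t = 1.93e+04 m / 0.26 m/s = 7.423e+04 s = 0.8592 d.
C = 0.0117·exp(−0.20·0.8592) = 0.0117·0.8421 = 0.00985 mg/L.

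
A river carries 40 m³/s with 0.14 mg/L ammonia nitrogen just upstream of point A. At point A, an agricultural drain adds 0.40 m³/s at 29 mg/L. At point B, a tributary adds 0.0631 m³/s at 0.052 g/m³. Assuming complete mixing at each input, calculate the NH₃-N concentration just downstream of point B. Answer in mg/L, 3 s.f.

After input A: C = (40·0.14 + 0.4·29) / 40.4 = 0.4257 mg/L.
After input B: C = (40.4·0.4257 + 0.0631·0.052) / 40.46 = 0.4252 mg/L.

0.425 mg/L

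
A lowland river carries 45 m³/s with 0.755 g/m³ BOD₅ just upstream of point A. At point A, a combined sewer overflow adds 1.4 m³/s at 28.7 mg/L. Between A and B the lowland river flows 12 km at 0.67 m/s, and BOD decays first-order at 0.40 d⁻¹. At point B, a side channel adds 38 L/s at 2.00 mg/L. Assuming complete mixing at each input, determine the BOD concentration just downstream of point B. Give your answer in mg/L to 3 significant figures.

1.47 mg/L

After input A: C = (45·0.755 + 1.4·28.7) / 46.4 = 1.598 mg/L.
Over the 12 km reach to input B (t = 1.791e+04 s = 0.2073 d), decay gives C = 1.598·exp(−0.40·0.2073) = 1.471 mg/L.
38 L/s = 0.038 m³/s.
After input B: C = (46.4·1.471 + 0.038·2) / 46.44 = 1.471 mg/L.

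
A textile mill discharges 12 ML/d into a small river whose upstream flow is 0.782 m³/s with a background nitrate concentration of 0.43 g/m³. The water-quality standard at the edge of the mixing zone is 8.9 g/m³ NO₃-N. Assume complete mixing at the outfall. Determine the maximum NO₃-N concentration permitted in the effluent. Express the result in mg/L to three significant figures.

56.6 mg/L

12 ML/d = 0.1389 m³/s.
Mass balance: 8.9·0.9209 = 0.1389·Cₑ + 0.782·0.43.
Cₑ = (8.196 − 0.3363) / 0.1389 = 56.59 mg/L.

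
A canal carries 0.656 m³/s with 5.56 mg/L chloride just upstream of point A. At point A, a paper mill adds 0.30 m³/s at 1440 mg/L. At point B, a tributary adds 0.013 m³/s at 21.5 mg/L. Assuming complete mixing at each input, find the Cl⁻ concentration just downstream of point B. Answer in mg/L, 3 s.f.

450 mg/L

After input A: C = (0.656·5.56 + 0.3·1440) / 0.956 = 455.7 mg/L.
After input B: C = (0.956·455.7 + 0.013·21.5) / 0.969 = 449.9 mg/L.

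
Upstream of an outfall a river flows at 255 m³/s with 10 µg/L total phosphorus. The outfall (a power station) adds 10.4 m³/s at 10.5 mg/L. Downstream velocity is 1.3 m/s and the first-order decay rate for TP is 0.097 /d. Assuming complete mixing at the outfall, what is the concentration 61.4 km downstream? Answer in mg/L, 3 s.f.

0.399 mg/L

10 µg/L = 0.01 mg/L.
After complete mixing, C₀ = (10.4·10.5 + 255·0.01) / 265.4 = 0.4211 mg/L.
Travel time t = 6.14e+04 m / 1.3 m/s = 4.723e+04 s = 0.5467 d.
C = 0.4211·exp(−0.097·0.5467) = 0.4211·0.9484 = 0.3993 mg/L.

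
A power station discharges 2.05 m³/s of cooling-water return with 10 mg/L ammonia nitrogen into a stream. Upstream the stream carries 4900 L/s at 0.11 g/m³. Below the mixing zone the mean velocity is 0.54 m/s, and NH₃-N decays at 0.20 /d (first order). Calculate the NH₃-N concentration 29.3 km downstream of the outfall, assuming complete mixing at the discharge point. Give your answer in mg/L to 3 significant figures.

4900 L/s = 4.9 m³/s.
After complete mixing, C₀ = (2.05·10 + 4.9·0.11) / 6.95 = 3.027 mg/L.
Travel time t = 2.93e+04 m / 0.54 m/s = 5.426e+04 s = 0.628 d.
C = 3.027·exp(−0.20·0.628) = 3.027·0.882 = 2.67 mg/L.

2.67 mg/L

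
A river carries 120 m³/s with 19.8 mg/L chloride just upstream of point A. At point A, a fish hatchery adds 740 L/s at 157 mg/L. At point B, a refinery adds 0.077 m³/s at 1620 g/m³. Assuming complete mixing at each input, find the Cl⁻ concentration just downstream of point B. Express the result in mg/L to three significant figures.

740 L/s = 0.74 m³/s.
After input A: C = (120·19.8 + 0.74·157) / 120.7 = 20.64 mg/L.
After input B: C = (120.7·20.64 + 0.077·1620) / 120.8 = 21.66 mg/L.

21.7 mg/L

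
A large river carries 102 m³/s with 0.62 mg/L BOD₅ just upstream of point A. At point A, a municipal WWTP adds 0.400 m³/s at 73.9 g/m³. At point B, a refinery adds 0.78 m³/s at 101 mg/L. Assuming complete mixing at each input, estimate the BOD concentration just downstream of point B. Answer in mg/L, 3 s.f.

After input A: C = (102·0.62 + 0.4·73.9) / 102.4 = 0.9063 mg/L.
After input B: C = (102.4·0.9063 + 0.78·101) / 103.2 = 1.663 mg/L.

1.66 mg/L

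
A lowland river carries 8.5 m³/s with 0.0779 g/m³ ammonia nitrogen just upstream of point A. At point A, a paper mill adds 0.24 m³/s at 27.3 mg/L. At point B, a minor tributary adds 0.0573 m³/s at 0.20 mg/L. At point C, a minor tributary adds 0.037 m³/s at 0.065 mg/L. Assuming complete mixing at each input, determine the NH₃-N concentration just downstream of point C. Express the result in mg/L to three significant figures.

After input A: C = (8.5·0.0779 + 0.24·27.3) / 8.74 = 0.8254 mg/L.
After input B: C = (8.74·0.8254 + 0.0573·0.2) / 8.797 = 0.8213 mg/L.
After input C: C = (8.797·0.8213 + 0.037·0.065) / 8.834 = 0.8182 mg/L.

0.818 mg/L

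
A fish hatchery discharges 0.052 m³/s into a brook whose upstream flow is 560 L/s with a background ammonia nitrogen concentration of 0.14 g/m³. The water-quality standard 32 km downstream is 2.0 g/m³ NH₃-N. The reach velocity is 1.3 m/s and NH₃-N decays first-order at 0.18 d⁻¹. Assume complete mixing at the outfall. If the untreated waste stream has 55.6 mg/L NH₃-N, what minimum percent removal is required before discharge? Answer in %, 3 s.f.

560 L/s = 0.56 m³/s.
Travel time to the compliance point: t = 3.2e+04/1.3 = 2.462e+04 s = 0.2849 d; decay factor exp(−0.18·0.2849) = 0.95.
So the concentration just after mixing may be at most 2/0.95 = 2.105 mg/L.
Mass balance: 2.105·0.612 = 0.052·Cₑ + 0.56·0.14.
Cₑ = (1.288 − 0.0784) / 0.052 = 23.27 mg/L.
Required removal = 1 − 23.27/55.6 = 58.15 %.

58.1 %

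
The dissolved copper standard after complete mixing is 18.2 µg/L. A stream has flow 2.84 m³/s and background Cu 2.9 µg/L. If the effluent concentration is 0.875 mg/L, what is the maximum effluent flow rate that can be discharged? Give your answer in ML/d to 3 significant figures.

2.9 µg/L = 0.0029 mg/L.
18.2 µg/L = 0.0182 mg/L.
Mass balance at complete mixing: C_std·(Q_w + Q_r) = Q_w·C_e + Q_r·C_b.
Rearranging, Q_w = Q_r·(C_std − C_b)/(C_e − C_std) = 2.84·(0.0182 − 0.0029) / (0.875 − 0.0182) = 0.05071 m³/s.
= 4.382 ML/d.

4.38 ML/d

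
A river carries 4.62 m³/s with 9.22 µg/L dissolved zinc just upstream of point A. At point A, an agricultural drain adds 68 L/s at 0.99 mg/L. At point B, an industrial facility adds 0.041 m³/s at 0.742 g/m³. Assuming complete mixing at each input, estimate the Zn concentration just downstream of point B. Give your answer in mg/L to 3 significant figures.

9.22 µg/L = 0.00922 mg/L.
68 L/s = 0.068 m³/s.
After input A: C = (4.62·0.00922 + 0.068·0.99) / 4.688 = 0.02345 mg/L.
After input B: C = (4.688·0.02345 + 0.041·0.742) / 4.729 = 0.02968 mg/L.

0.0297 mg/L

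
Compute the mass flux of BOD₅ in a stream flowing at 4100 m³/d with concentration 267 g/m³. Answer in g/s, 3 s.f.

12.7 g/s

4100 m³/d = 0.04745 m³/s.
Mass flux = Q·C = 0.04745 m³/s × 267 g/m³ = 12.67 g/s.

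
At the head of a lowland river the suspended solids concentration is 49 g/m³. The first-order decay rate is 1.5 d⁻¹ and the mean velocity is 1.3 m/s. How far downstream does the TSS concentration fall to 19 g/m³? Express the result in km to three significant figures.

70.9 km

From C = C₀·e^(−kt), t = ln(C₀/C)/k = ln(49/19)/1.5 = 0.9474/1.5 = 0.6316 d.
Distance = v·t = 1.3 m/s × 5.457e+04 s = 7.094e+04 m = 70.94 km.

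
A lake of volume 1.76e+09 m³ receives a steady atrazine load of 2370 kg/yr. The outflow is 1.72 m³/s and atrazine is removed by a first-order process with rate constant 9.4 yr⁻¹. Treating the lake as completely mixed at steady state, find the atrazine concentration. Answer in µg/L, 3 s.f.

0.143 µg/L

Outflow Q = 1.72 m³/s × 3.156e+07 s/yr = 5.428e+07 m³/yr.
Steady-state CSTR mass balance: W = Q·C + k·V·C, so C = W/(Q + kV).
Q + kV = 5.428e+07 + 9.4·1.76e+09 = 1.66e+10 m³/yr.
C = 2370/1.66e+10 = 1.428e-07 kg/m³ = 0.0001428 mg/L = 0.1428 µg/L.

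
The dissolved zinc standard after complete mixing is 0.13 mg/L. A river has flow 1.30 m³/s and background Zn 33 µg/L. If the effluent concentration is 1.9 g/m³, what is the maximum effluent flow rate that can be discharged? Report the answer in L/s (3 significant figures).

71.2 L/s

33 µg/L = 0.033 mg/L.
Mass balance at complete mixing: C_std·(Q_w + Q_r) = Q_w·C_e + Q_r·C_b.
Rearranging, Q_w = Q_r·(C_std − C_b)/(C_e − C_std) = 1.30·(0.13 − 0.033) / (1.9 − 0.13) = 0.07124 m³/s.
= 71.24 L/s.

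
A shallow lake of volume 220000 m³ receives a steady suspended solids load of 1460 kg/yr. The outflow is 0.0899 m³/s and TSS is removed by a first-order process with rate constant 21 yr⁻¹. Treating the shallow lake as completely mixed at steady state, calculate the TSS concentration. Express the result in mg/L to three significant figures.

Outflow Q = 0.0899 m³/s × 3.156e+07 s/yr = 2.837e+06 m³/yr.
Steady-state CSTR mass balance: W = Q·C + k·V·C, so C = W/(Q + kV).
Q + kV = 2.837e+06 + 21·220000 = 7.457e+06 m³/yr.
C = 1460/7.457e+06 = 0.0001958 kg/m³ = 0.1958 mg/L.

0.196 mg/L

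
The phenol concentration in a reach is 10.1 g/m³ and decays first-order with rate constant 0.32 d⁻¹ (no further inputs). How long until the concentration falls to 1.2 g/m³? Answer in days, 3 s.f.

6.66 d

t = ln(C₀/C)/k = ln(10.1/1.2)/0.32 = 2.13/0.32 = 6.657 d.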